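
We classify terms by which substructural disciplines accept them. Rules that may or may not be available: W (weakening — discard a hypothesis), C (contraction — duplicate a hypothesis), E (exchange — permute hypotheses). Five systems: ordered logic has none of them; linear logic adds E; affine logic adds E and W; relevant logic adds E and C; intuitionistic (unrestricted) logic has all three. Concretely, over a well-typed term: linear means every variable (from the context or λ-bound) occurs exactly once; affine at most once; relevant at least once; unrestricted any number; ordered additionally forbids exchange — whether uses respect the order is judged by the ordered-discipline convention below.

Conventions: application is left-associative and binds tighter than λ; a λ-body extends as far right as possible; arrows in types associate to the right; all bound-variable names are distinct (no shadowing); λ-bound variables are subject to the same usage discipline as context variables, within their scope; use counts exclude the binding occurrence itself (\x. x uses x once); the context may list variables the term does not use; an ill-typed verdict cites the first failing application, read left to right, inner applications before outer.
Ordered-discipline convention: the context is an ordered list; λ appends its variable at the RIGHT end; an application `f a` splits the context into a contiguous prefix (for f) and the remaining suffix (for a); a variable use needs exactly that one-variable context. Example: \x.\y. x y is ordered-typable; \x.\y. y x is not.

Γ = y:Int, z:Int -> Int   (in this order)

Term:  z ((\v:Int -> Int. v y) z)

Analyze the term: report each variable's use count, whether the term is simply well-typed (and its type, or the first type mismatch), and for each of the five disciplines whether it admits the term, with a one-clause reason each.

use counts: y: 1, z: 2, v (bound): 1
use order (left to right): z, v, y, z
typing: well-typed at Int
ordered: ✗ — z ×2 used more than once (contraction)
linear: ✗ — z ×2 used more than once (contraction)
affine: ✗ — z ×2 used more than once (contraction)
relevant: ✓ — every one of y, z, v appears
unrestricted: ✓ — simply typable at Int; W, C, E all held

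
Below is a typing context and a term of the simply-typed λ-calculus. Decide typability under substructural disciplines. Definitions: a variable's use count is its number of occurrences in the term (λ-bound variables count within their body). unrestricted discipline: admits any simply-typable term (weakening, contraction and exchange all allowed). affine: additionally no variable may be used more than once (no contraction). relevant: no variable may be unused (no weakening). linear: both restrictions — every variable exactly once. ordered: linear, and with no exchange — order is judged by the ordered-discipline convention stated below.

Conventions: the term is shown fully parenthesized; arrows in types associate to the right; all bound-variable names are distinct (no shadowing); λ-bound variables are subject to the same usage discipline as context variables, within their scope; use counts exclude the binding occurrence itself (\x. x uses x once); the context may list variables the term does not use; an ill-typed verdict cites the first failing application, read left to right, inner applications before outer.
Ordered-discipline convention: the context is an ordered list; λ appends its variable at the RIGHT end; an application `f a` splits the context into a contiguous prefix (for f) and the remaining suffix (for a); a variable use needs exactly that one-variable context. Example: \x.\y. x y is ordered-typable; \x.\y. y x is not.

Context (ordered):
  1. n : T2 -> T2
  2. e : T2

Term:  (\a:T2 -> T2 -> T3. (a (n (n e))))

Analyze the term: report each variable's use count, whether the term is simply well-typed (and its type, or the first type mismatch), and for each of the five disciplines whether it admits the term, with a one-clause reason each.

counts: n: 2×, e: 1×, a (λ-bound): 1×
order of uses: a, n, n, e
typing: the term checks, with type (T2 -> T2 -> T3) -> T2 -> T3
ordered ✗ (uses contraction: n ×2)
linear ✗ (uses contraction: n ×2)
affine ✗ (uses contraction: n ×2)
relevant ✓ (every one of n, e, a appears)
unrestricted ✓ (type-checks ((T2 -> T2 -> T3) -> T2 -> T3) and nothing is barred)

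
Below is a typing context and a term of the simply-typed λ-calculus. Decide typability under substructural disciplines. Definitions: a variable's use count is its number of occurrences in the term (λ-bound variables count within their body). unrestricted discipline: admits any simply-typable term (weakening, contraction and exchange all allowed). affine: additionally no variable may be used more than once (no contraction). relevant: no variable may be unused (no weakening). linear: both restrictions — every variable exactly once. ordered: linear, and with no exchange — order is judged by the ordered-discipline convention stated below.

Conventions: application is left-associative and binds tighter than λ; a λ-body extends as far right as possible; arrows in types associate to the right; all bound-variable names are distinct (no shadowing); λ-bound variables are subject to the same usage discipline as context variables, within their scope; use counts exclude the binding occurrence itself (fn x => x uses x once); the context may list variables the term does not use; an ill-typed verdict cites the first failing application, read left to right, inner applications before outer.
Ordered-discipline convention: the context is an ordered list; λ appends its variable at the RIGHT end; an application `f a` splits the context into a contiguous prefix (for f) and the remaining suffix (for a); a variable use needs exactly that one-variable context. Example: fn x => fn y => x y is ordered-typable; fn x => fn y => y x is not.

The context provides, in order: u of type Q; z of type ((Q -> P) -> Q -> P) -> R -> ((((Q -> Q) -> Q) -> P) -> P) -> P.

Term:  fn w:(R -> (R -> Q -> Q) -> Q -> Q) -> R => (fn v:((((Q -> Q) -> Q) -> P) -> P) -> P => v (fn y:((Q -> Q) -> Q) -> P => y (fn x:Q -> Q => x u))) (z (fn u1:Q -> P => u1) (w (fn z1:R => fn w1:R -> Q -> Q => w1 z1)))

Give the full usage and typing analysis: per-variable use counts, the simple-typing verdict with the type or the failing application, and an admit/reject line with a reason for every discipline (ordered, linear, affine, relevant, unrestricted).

counts: u: 1, z: 1, w (λ-bound): 1, v (λ-bound): 1, y (λ-bound): 1, x (λ-bound): 1, u1 (λ-bound): 1, z1 (λ-bound): 1, w1 (λ-bound): 1
left-to-right use order: v, y, x, u, z, u1, w, w1, z1
typing: well-typed at ((R -> (R -> Q -> Q) -> Q -> Q) -> R) -> P
ordered ✗ (use order v, y, x, u, z, u1, w, w1, z1 needs exchange)
linear ✓ (each of u, z, w, v, y, x, u1, z1, w1 used exactly once)
affine ✓ (no duplicate uses among u, z, w, v, y, x, u1, z1, w1)
relevant ✓ (at least one use each (u, z, w, v, y, x, u1, z1, w1))
unrestricted ✓ (simply typable at ((R -> (R -> Q -> Q) -> Q -> Q) -> R) -> P; W, C, E all held)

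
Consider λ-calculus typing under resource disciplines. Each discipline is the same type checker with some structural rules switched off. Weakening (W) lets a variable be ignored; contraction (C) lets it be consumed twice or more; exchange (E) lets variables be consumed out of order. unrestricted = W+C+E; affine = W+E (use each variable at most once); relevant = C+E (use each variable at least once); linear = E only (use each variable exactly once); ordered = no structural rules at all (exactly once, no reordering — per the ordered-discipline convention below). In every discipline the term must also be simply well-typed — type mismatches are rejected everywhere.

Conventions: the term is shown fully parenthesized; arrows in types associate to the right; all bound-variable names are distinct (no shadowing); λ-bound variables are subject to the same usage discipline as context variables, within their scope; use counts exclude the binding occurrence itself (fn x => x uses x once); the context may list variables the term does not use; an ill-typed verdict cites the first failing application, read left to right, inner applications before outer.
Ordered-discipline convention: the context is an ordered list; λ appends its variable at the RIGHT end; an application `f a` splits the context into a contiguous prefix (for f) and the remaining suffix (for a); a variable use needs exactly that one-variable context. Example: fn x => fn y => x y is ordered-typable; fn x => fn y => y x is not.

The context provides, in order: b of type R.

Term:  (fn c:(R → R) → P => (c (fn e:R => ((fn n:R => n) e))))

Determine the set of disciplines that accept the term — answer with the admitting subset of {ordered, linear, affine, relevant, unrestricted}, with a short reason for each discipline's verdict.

admitting disciplines: affine, unrestricted
variable uses: b=0, c (λ-bound)=1, e (λ-bound)=1, n (λ-bound)=1
order of uses: c, n, e
typing: well-typed at ((R → R) → P) → P
ordered ✗ (b never used (weakening))
linear ✗ (b never used (weakening))
affine ✓ (none of b, c, e, n used more than once)
relevant ✗ (b never used (weakening))
unrestricted ✓ (simply typable at ((R → R) → P) → P; W, C, E all held)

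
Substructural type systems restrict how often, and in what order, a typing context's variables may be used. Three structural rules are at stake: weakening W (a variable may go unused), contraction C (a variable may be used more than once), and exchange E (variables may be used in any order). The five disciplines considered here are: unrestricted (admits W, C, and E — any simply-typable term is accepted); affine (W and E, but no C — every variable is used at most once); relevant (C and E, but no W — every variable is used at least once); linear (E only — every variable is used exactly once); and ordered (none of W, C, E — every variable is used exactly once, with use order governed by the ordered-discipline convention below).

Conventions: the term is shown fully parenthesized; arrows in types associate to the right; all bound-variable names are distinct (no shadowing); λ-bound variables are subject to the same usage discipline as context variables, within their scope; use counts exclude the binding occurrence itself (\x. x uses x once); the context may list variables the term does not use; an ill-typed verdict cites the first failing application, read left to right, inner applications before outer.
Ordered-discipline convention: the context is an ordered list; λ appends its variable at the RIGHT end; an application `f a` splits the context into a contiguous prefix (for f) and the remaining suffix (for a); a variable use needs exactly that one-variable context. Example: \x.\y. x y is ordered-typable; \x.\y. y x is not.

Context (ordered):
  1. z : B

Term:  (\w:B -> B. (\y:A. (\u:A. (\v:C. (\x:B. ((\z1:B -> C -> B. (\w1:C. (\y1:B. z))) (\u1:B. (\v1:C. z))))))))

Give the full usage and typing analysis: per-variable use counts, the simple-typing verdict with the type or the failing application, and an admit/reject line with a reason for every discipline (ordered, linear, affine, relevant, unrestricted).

counts: z=2; w [bound]=0; y [bound]=0; u [bound]=0; v [bound]=0; x [bound]=0; z1 [bound]=0; w1 [bound]=0; y1 [bound]=0; u1 [bound]=0; v1 [bound]=0
order of uses: z, z
typing: the term checks, with type (B -> B) -> A -> A -> C -> B -> C -> B -> B
ordered ✗ (repeated use of z ×2; unused: w, y, u, v, x, z1, w1, y1, u1, v1 — weakening required)
linear ✗ (repeated use of z ×2; unused: w, y, u, v, x, z1, w1, y1, u1, v1 — weakening required)
affine ✗ (repeated use of z ×2)
relevant ✗ (unused: w, y, u, v, x, z1, w1, y1, u1, v1 — weakening required)
unrestricted ✓ (well-typed at (B -> B) -> A -> A -> C -> B -> C -> B -> B; no restrictions here)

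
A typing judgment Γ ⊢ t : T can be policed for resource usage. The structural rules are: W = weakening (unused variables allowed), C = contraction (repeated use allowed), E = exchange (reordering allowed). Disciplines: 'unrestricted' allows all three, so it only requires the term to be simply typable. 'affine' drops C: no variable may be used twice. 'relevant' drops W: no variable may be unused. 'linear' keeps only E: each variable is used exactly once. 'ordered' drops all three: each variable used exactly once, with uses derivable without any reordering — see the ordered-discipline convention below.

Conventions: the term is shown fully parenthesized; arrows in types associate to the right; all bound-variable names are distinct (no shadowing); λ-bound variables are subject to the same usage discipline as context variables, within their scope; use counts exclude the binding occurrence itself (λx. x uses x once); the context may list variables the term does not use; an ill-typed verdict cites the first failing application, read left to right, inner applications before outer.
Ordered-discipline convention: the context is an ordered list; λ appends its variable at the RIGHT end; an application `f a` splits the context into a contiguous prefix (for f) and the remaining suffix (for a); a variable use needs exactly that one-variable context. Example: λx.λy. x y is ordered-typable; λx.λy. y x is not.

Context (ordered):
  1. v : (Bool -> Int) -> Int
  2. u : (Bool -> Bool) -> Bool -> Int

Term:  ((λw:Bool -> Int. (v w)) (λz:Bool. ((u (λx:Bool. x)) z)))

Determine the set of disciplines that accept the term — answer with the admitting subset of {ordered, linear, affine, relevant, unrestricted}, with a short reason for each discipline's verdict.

accepted by: ordered, linear, affine, relevant, unrestricted
counts: v ×1; u ×1; w (bound) ×1; z (bound) ×1; x (bound) ×1
left-to-right use order: v, w, u, x, z
typing: well-typed at Int
ordered: ✓, v, u, w, z, x: once each, no exchange needed
linear: ✓, each of v, u, w, z, x used exactly once
affine: ✓, none of v, u, w, z, x used more than once
relevant: ✓, every one of v, u, w, z, x appears
unrestricted: ✓, typability at Int is all that's needed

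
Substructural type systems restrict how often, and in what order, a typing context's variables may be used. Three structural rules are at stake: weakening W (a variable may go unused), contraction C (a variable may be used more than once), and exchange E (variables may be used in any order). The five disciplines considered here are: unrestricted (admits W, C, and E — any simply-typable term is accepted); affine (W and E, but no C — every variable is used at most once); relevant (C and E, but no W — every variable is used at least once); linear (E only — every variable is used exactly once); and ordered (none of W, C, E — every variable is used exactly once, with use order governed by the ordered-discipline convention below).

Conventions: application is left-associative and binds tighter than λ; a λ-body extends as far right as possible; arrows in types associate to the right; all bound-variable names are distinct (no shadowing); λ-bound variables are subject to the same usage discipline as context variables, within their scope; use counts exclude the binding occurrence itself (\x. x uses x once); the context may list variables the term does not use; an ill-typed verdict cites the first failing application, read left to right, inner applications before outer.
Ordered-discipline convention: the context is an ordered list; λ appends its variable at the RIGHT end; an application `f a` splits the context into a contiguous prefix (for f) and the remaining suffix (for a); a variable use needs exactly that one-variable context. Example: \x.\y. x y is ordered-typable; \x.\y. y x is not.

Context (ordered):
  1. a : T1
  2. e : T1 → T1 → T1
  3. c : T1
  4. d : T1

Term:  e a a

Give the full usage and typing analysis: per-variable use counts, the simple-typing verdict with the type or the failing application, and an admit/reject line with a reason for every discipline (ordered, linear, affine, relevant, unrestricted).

usage: a: 2×, e: 1×, c: 0×, d: 0×
left-to-right use order: e, a, a
typing: the term checks, with type T1
ordered: ✗ — repeated use of a ×2; c, d left unused
linear: ✗ — repeated use of a ×2; c, d left unused
affine: ✗ — repeated use of a ×2
relevant: ✗ — c, d left unused
unrestricted: ✓ — simply typable at T1; W, C, E all held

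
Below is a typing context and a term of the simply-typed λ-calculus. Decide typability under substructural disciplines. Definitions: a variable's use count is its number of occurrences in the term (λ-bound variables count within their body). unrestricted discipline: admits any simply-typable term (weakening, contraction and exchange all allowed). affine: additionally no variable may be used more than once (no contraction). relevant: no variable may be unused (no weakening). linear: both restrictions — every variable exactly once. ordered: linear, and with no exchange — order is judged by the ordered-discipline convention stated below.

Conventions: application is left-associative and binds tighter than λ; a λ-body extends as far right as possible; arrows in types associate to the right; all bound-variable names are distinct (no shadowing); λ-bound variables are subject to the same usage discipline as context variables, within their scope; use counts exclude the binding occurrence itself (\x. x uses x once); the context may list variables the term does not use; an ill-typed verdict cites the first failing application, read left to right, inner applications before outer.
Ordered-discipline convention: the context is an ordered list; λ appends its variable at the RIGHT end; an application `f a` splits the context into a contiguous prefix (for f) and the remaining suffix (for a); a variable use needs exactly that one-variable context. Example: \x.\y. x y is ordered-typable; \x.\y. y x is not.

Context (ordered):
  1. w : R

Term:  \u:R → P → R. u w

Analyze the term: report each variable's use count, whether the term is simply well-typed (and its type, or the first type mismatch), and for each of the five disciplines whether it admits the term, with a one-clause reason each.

use counts: w: 1×; u [bound]: 1×
uses in reading order: u, w
typing: well-typed at (R → P → R) → P → R
ordered: ✗, no ordered split (uses run u, w)
linear: ✓, exactly-once usage across w, u
affine: ✓, w, u: no repeats, contraction unneeded
relevant: ✓, w, u: all used, weakening unneeded
unrestricted: ✓, typability at (R → P → R) → P → R is all that's needed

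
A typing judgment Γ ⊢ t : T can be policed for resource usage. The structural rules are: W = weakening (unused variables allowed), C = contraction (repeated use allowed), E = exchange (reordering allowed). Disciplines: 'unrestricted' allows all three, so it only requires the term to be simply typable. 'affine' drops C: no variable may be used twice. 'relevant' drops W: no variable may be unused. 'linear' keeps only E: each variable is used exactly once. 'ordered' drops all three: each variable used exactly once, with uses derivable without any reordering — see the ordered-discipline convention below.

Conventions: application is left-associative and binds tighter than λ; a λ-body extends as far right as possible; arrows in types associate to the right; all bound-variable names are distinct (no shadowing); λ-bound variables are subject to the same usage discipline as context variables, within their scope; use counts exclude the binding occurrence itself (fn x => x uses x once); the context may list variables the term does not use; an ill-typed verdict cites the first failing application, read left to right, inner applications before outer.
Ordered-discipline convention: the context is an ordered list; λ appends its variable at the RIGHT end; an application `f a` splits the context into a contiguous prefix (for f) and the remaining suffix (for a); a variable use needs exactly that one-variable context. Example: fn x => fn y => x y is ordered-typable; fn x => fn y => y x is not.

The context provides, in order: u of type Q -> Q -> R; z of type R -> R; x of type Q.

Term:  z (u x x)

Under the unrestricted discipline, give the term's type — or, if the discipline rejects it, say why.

term : R
use counts: u: 1, z: 1, x: 2
order of uses: z, u, x, x
typing: well-typed — term : R
summary: ordered ✗; linear ✗; affine ✗; relevant ✓; unrestricted ✓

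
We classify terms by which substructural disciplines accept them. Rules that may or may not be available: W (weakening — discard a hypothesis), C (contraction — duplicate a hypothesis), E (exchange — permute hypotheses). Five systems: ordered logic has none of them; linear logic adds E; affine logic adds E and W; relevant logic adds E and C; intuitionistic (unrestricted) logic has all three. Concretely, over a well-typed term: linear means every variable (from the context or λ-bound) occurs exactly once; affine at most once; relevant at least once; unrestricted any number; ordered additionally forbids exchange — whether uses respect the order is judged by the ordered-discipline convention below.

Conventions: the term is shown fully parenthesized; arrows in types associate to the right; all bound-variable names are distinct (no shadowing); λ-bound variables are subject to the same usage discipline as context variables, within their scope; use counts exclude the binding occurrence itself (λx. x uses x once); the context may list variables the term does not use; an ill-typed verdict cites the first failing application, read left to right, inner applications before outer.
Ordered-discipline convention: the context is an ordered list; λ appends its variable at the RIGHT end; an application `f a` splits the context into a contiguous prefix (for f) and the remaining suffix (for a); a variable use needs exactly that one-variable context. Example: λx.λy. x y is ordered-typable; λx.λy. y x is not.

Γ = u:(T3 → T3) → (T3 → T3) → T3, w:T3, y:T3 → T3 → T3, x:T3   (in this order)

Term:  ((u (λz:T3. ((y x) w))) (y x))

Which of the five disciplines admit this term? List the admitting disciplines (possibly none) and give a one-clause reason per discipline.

admitted by: unrestricted
use counts: u ×1, w ×1, y ×2, x ×2, z (bound) ×0
order of uses: u, y, x, w, y, x
typing: well-typed at T3
ordered: ✗, y ×2, x ×2 used more than once (contraction); unused: z — weakening required
linear: ✗, y ×2, x ×2 used more than once (contraction); unused: z — weakening required
affine: ✗, y ×2, x ×2 used more than once (contraction)
relevant: ✗, unused: z — weakening required
unrestricted: ✓, simply typable at T3; W, C, E all held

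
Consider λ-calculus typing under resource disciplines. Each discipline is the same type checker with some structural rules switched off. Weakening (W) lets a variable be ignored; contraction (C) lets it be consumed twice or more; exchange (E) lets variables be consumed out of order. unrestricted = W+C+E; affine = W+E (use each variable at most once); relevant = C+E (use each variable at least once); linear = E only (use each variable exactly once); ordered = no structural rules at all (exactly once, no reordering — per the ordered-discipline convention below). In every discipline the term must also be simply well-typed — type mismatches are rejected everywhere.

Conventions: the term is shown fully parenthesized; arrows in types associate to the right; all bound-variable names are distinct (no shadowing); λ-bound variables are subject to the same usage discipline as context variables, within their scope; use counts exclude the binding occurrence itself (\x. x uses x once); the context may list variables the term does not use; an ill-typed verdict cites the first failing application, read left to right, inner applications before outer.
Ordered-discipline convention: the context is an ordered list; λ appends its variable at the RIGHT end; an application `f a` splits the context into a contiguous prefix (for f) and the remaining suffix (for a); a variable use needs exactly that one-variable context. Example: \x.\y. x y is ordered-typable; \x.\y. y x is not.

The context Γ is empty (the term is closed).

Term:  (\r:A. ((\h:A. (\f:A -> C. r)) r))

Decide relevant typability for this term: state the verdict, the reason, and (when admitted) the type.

no — needs weakening: h, f unused
counts: r (bound): 2; h (bound): 0; f (bound): 0
uses in reading order: r, r
typing: well-typed — term : A -> (A -> C) -> A
summary: ordered ✗; linear ✗; affine ✗; relevant ✗; unrestricted ✓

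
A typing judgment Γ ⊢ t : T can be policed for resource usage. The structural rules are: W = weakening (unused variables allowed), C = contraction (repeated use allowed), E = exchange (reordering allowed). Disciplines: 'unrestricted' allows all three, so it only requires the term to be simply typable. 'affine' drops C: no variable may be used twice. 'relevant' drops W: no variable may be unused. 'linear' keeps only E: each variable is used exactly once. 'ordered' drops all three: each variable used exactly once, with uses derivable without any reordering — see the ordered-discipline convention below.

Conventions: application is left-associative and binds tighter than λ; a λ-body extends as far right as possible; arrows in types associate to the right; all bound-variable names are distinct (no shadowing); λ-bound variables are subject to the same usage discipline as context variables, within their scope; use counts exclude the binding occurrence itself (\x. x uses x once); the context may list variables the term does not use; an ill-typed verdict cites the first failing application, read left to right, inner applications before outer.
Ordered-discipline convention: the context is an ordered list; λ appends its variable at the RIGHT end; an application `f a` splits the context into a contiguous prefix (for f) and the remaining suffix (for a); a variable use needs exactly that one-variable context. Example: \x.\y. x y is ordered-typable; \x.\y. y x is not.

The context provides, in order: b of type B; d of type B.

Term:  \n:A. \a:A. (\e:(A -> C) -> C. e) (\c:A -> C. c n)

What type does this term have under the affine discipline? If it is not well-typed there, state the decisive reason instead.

term : A -> A -> (A -> C) -> C
variable uses: b: 0×, d: 0×, n (λ-bound): 1×, a (λ-bound): 0×, e (λ-bound): 1×, c (λ-bound): 1×
use order (left to right): e, c, n
typing: the term checks, with type A -> A -> (A -> C) -> C
across the five disciplines: ordered ✗; linear ✗; affine ✓; relevant ✗; unrestricted ✓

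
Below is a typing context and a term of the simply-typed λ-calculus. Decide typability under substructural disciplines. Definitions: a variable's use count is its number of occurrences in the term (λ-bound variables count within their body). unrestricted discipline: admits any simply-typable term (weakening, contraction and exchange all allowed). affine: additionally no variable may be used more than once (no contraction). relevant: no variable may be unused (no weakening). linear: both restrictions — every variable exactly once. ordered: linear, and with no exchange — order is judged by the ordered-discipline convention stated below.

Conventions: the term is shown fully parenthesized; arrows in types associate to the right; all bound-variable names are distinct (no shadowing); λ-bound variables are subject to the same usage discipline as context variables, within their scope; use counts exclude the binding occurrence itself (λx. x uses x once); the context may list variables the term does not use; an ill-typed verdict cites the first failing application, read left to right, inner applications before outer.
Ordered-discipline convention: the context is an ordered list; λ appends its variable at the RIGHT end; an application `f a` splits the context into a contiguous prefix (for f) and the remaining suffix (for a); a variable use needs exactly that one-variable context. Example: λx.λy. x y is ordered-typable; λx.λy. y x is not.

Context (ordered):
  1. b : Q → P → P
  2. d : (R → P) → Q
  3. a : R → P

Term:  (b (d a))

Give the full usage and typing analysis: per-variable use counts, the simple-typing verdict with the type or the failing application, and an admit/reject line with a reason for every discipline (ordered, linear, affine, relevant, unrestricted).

use counts: b ×1; d ×1; a ×1
left-to-right use order: b, d, a
typing: ✓ — P → P
ordered ✓ (b, d, a once each; derivable with no W/C/E)
linear ✓ (exactly-once usage across b, d, a)
affine ✓ (at most one use each (b, d, a))
relevant ✓ (none of b, d, a goes unused)
unrestricted ✓ (simply typable at P → P; W, C, E all held)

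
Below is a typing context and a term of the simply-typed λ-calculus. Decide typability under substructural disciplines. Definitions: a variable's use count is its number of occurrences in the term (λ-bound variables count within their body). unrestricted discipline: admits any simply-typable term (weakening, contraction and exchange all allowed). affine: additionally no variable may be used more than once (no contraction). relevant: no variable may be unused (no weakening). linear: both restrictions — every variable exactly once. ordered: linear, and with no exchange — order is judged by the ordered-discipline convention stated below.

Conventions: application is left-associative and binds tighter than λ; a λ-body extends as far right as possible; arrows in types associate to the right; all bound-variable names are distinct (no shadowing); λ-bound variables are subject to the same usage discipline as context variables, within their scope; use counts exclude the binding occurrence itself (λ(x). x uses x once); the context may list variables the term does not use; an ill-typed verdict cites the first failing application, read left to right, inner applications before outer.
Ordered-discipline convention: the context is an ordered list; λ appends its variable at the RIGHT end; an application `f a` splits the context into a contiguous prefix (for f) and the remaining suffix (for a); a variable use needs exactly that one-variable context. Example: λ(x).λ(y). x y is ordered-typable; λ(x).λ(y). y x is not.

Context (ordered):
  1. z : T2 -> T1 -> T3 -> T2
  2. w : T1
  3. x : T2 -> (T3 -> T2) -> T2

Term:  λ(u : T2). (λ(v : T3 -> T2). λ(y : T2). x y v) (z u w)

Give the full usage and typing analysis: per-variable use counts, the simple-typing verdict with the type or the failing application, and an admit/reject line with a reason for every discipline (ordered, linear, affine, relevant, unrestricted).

counts: z: 1, w: 1, x: 1, u [bound]: 1, v [bound]: 1, y [bound]: 1
order of uses: x, y, v, z, u, w
typing: well-typed at T2 -> T2 -> T2
ordered: ✗ — no contiguous prefix/suffix split fits x, y, v, z, u, w
linear: ✓ — each of z, w, x, u, v, y used exactly once
affine: ✓ — at most one use each (z, w, x, u, v, y)
relevant: ✓ — every one of z, w, x, u, v, y appears
unrestricted: ✓ — typability at T2 -> T2 -> T2 is all that's needed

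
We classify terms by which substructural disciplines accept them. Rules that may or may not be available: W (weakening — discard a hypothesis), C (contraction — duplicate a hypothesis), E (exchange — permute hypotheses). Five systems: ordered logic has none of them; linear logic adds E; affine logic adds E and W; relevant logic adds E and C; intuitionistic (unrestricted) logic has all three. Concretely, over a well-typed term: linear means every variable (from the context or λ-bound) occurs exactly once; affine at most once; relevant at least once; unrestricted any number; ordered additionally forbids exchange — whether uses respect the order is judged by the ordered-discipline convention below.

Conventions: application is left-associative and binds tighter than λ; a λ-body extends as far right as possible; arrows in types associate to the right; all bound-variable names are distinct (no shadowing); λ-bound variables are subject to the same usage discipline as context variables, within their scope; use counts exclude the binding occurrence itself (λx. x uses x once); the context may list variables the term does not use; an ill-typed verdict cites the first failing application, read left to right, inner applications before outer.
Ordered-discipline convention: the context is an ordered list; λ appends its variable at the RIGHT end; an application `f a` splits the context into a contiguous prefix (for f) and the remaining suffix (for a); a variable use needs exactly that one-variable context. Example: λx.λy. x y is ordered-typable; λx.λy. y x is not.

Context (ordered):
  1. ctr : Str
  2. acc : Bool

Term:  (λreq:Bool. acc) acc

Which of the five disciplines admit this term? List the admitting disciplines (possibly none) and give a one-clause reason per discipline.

admitting disciplines: unrestricted
usage: ctr: 0×, acc: 2×, req (λ-bound): 0×
uses in reading order: acc, acc
typing: well-typed — term : Bool
ordered: ✗ — repeated use of acc ×2; needs weakening: ctr, req unused
linear: ✗ — repeated use of acc ×2; needs weakening: ctr, req unused
affine: ✗ — repeated use of acc ×2
relevant: ✗ — needs weakening: ctr, req unused
unrestricted: ✓ — type-checks (Bool) and nothing is barred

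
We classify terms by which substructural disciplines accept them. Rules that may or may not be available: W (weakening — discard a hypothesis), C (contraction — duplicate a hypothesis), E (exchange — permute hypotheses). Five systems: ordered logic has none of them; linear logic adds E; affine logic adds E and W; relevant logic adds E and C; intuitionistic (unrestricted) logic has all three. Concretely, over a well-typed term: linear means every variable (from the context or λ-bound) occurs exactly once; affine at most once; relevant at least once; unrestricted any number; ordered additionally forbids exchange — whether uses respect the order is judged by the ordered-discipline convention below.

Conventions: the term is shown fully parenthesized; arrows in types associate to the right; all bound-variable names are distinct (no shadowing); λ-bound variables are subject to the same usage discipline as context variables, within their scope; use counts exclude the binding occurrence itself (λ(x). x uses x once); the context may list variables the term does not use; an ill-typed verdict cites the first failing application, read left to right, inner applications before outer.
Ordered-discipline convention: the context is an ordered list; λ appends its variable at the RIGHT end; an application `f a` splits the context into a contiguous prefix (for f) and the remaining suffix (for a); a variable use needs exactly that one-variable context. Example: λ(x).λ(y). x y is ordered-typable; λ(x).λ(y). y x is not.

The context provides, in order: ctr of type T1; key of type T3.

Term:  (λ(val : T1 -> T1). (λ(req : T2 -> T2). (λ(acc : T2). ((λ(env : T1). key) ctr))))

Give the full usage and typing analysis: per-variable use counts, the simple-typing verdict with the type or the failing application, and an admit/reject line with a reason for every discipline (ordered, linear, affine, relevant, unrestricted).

use counts: ctr=1; key=1; val (bound)=0; req (bound)=0; acc (bound)=0; env (bound)=0
use order (left to right): key, ctr
typing: the term checks, with type (T1 -> T1) -> (T2 -> T2) -> T2 -> T3
ordered: ✗, val, req, acc, env left unused
linear: ✗, val, req, acc, env left unused
affine: ✓, no duplicate uses among ctr, key, val, req, acc, env
relevant: ✗, val, req, acc, env left unused
unrestricted: ✓, typability at (T1 -> T1) -> (T2 -> T2) -> T2 -> T3 is all that's needed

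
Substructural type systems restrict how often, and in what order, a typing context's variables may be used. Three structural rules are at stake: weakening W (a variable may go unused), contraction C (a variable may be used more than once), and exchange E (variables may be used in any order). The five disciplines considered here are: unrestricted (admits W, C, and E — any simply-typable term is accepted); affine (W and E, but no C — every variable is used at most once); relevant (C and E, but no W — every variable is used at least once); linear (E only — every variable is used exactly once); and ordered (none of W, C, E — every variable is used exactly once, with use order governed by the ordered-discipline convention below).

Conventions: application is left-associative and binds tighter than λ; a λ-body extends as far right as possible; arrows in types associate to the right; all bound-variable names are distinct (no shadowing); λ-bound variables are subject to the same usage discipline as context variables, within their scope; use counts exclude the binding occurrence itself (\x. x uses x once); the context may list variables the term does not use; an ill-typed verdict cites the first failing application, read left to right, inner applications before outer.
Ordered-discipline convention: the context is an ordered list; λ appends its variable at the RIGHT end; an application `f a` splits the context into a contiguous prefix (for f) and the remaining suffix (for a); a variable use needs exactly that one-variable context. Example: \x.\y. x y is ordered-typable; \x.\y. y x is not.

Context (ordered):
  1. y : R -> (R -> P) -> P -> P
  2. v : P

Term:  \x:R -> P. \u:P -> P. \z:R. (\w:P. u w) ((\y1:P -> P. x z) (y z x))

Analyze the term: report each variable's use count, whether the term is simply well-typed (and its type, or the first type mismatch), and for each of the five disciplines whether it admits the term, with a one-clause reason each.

usage: y ×1; v ×0; x (bound) ×2; u (bound) ×1; z (bound) ×2; w (bound) ×1; y1 (bound) ×0
order of uses: u, w, x, z, y, z, x
typing: well-typed at (R -> P) -> (P -> P) -> R -> P
ordered: ✗, repeated use of x ×2, z ×2; unused: v, y1 — weakening required
linear: ✗, repeated use of x ×2, z ×2; unused: v, y1 — weakening required
affine: ✗, repeated use of x ×2, z ×2
relevant: ✗, unused: v, y1 — weakening required
unrestricted: ✓, typability at (R -> P) -> (P -> P) -> R -> P is all that's needed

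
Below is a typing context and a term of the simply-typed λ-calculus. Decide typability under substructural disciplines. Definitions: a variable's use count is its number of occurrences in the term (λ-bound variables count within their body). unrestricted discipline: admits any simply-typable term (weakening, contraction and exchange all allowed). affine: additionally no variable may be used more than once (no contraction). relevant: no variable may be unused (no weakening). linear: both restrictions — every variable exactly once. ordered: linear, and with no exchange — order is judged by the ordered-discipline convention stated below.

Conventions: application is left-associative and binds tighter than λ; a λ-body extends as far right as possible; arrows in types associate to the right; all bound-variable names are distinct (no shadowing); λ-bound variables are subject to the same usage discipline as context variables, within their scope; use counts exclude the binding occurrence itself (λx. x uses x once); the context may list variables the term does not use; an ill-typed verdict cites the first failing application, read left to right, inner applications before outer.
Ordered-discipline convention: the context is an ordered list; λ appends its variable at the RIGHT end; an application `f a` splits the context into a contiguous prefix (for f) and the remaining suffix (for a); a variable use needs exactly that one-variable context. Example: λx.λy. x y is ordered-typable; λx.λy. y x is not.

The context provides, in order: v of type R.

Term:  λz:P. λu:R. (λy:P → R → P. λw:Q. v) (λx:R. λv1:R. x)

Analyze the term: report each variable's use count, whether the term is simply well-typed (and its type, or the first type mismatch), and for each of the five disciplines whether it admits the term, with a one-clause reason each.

usage: v: 1×, z (λ-bound): 0×, u (λ-bound): 0×, y (λ-bound): 0×, w (λ-bound): 0×, x (λ-bound): 1×, v1 (λ-bound): 0×
uses in reading order: v, x
typing: ill-typed: argument of type R → R → R where P → R → P is required
ordered: ✗, a type mismatch blocks all five
linear: ✗, the type mismatch rejects it
affine: ✗, not simply typable
relevant: ✗, fails simple typing
unrestricted: ✗, a type mismatch blocks all five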